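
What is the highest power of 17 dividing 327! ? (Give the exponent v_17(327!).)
v_17(327!) = 20

Legendre's formula: v_p(n!) = Σ_{k ≥ 1} ⌊n / p^k⌋. For p = 17, n = 327, the terms are:
  ⌊327/17^1⌋ = ⌊327/17⌋ = 19
  ⌊327/17^2⌋ = ⌊327/289⌋ = 1
(the next term ⌊327/17^3⌋ = 0, terminating the sum). Summing: v_17(327!) = 19 + 1 = 20.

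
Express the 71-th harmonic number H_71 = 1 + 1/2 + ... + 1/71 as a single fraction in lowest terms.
H_71 = 3028810706851429109067025637383/624893729741902836283505236800

Direct summation: H_71 = 1 + 1/2 + ... + 1/71. The least common denominator is lcm(1, ..., 71) = 5624043567677125526551547131200; over this denominator the numerator is 5624043567677125526551547131200 + 2812021783838562763275773565600 + 1874681189225708508850515710400 + 1406010891919281381637886782800 + 1124808713535425105310309426240 + 937340594612854254425257855200 + 803434795382446503793078161600 + 703005445959640690818943391400 + 624893729741902836283505236800 + 562404356767712552655154713120 + 511276687970647775141049739200 + 468670297306427127212628927600 + 432618735975163502042426702400 + 401717397691223251896539080800 + 374936237845141701770103142080 + 351502722979820345409471695700 + 330826092216301501561855713600 + 312446864870951418141752618400 + 296002293035638185607976164800 + 281202178383856276327577356560 + 267811598460815501264359387200 + 255638343985323887570524869600 + 244523633377266327241371614400 + 234335148653213563606314463800 + 224961742707085021062061885248 + 216309367987581751021213351200 + 208297909913967612094501745600 + 200858698845611625948269540400 + 193932536816452604363846452800 + 187468118922570850885051571040 + 181420760247649210533920875200 + 175751361489910172704735847850 + 170425562656882591713683246400 + 165413046108150750780927856800 + 160686959076489300758615632320 + 156223432435475709070876309200 + 152001177504787176393285057600 + 148001146517819092803988082400 + 144206245325054500680808900800 + 140601089191928138163788678280 + 137171794333588427476867003200 + 133905799230407750632179693600 + 130791710876212221547710398400 + 127819171992661943785262434800 + 124978745948380567256701047360 + 122261816688633163620685807200 + 119660501439938840990458449600 + 117167574326606781803157231900 + 114776399340349500541868308800 + 112480871353542510531030942624 + 110275364072100500520618571200 + 108154683993790875510606675600 + 106114029578813689180217870400 + 104148954956983806047250872800 + 102255337594129555028209947840 + 100429349422805812974134770200 + 98667431011879395202658721600 + 96966268408226302181923226400 + 95322772333510602144941476800 + 93734059461285425442525785520 + 92197435535690582402484379200 + 90710380123824605266960437600 + 89270532820271833754786462400 + 87875680744955086352367923925 + 86523747195032700408485340480 + 85212781328441295856841623200 + 83940948771300380993306673600 + 82706523054075375390463928400 + 81507877792422109080457204800 + 80343479538244650379307816160 + 79211881234889091923261227200 = 27259296361662861981603230736447, so H_71 = 27259296361662861981603230736447/5624043567677125526551547131200; reducing by gcd(27259296361662861981603230736447, 5624043567677125526551547131200) = 9 gives 3028810706851429109067025637383/624893729741902836283505236800 ≈ 4.84692. (The PNT-adjacent estimate ln(71) + γ ≈ 4.83990 matches within O(1/n).)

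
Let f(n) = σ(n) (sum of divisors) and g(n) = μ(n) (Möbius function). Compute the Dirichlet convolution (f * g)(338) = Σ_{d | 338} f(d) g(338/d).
(σ * μ)(338) = 338

Divisors of 338: [1, 2, 13, 26, 169, 338]. For each d | 338:
  d = 1: σ(1) · μ(338/1) = 1 · 0 = 0
  d = 2: σ(2) · μ(338/2) = 3 · 0 = 0
  d = 13: σ(13) · μ(338/13) = 14 · 1 = 14
  d = 26: σ(26) · μ(338/26) = 42 · -1 = -42
  d = 169: σ(169) · μ(338/169) = 183 · -1 = -183
  d = 338: σ(338) · μ(338/338) = 549 · 1 = 549
Summing: (σ * μ)(338) = 0 + 0 + 14 + -42 + -183 + 549 = 338.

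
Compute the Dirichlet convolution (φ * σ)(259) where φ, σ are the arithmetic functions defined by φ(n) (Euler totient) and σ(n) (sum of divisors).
(φ * σ)(259) = 1036

Divisors of 259: [1, 7, 37, 259]. For each d | 259:
  d = 1: φ(1) · σ(259/1) = 1 · 304 = 304
  d = 7: φ(7) · σ(259/7) = 6 · 38 = 228
  d = 37: φ(37) · σ(259/37) = 36 · 8 = 288
  d = 259: φ(259) · σ(259/259) = 216 · 1 = 216
Summing: (φ * σ)(259) = 304 + 228 + 288 + 216 = 1036.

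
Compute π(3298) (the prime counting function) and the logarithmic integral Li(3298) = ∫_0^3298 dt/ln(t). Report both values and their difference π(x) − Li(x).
π(3298) = 462;  Li(3298) ≈ 479.76;  π(x) − Li(x) ≈ -17.76.

Direct count of primes ≤ 3298 gives π(3298) = 462. Numerical evaluation of the logarithmic integral gives Li(3298) ≈ 479.76. The difference π(x) − Li(x) ≈ -17.76 is typically negative for small/moderate x (Li(x) overestimates), though Littlewood's theorem shows this sign changes infinitely often.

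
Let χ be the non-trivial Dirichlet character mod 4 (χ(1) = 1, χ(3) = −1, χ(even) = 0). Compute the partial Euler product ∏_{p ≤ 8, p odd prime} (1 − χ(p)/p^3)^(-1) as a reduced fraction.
∏ = 165375/170624

The odd primes p ≤ 8 are [3, 5, 7]. For each, χ(p) = 1 if p ≡ 1 mod 4, χ(p) = −1 if p ≡ 3 mod 4. Taking (1 − χ(p)/p^3)^(-1) = p^3/(p^3 − χ(p)): (1 − (-1)/3^3)^(-1) · (1 − (1)/5^3)^(-1) · (1 − (-1)/7^3)^(-1) = 165375/170624.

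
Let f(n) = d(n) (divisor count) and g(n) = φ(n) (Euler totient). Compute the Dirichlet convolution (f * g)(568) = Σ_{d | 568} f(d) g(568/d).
(d * φ)(568) = 1080

Divisors of 568: [1, 2, 4, 8, 71, 142, 284, 568]. For each d | 568:
  d = 1: d(1) · φ(568/1) = 1 · 280 = 280
  d = 2: d(2) · φ(568/2) = 2 · 140 = 280
  d = 4: d(4) · φ(568/4) = 3 · 70 = 210
  d = 8: d(8) · φ(568/8) = 4 · 70 = 280
  d = 71: d(71) · φ(568/71) = 2 · 4 = 8
  d = 142: d(142) · φ(568/142) = 4 · 2 = 8
  d = 284: d(284) · φ(568/284) = 6 · 1 = 6
  d = 568: d(568) · φ(568/568) = 8 · 1 = 8
Summing: (d * φ)(568) = 280 + 280 + 210 + 280 + 8 + 8 + 6 + 8 = 1080.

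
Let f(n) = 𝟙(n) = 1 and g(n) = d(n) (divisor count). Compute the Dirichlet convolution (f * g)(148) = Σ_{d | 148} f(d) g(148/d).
(𝟙 * d)(148) = 18

Divisors of 148: [1, 2, 4, 37, 74, 148]. For each d | 148:
  d = 1: 𝟙(1) · d(148/1) = 1 · 6 = 6
  d = 2: 𝟙(2) · d(148/2) = 1 · 4 = 4
  d = 4: 𝟙(4) · d(148/4) = 1 · 2 = 2
  d = 37: 𝟙(37) · d(148/37) = 1 · 3 = 3
  d = 74: 𝟙(74) · d(148/74) = 1 · 2 = 2
  d = 148: 𝟙(148) · d(148/148) = 1 · 1 = 1
Summing: (𝟙 * d)(148) = 6 + 4 + 2 + 3 + 2 + 1 = 18.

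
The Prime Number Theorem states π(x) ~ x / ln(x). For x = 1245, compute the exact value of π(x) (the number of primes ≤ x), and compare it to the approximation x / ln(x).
π(1245) = 203;  x/ln(x) ≈ 174.69;  relative error ≈ 13.95%.

Directly count primes up to 1245: π(1245) = 203. The PNT approximation gives 1245/ln(1245) ≈ 1245/7.12689 ≈ 174.69. Relative error (π(x) − x/ln(x)) / π(x) ≈ 13.95%; the approximation is known to undercount slightly (Li(x) is a better estimate).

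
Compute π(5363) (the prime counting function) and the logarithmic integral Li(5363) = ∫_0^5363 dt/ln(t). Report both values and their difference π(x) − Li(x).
π(5363) = 708;  Li(5363) ≈ 726.72;  π(x) − Li(x) ≈ -18.72.

Direct count of primes ≤ 5363 gives π(5363) = 708. Numerical evaluation of the logarithmic integral gives Li(5363) ≈ 726.72. The difference π(x) − Li(x) ≈ -18.72 is typically negative for small/moderate x (Li(x) overestimates), though Littlewood's theorem shows this sign changes infinitely often.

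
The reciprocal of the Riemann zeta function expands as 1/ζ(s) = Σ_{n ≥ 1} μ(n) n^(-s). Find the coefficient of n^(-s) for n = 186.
μ(186) = -1

Factor n = 186 = 2 · 3 · 31. μ(n) = 0 if any exponent ≥ 2 (not squarefree); otherwise μ(n) = (−1)^{ω(n)} where ω(n) is the number of distinct prime factors. Applying: μ(186) = -1.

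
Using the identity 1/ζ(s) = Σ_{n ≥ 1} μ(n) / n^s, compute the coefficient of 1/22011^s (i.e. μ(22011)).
μ(22011) = 1

Factor n = 22011 = 3 · 11 · 23 · 29. μ(n) = 0 if any exponent ≥ 2 (not squarefree); otherwise μ(n) = (−1)^{ω(n)} where ω(n) is the number of distinct prime factors. Applying: μ(22011) = 1.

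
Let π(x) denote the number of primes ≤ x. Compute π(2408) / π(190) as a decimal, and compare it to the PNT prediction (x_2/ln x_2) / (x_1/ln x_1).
π(2408)/π(190) = 357/42 ≈ 8.5000;  PNT prediction ≈ 8.5403.

π(190) = 42 and π(2408) = 357, so π(2408)/π(190) ≈ 8.5000. The PNT-predicted ratio is (2408/ln(2408)) / (190/ln(190)) ≈ 8.5403. The two agree to within a few percent, as expected.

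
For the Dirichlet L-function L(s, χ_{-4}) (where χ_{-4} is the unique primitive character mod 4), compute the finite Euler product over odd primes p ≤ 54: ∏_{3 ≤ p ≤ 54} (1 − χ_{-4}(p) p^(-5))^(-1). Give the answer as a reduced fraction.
∏ = 241552412610573346540717288090615330738043013683948985221451329316738054554305/242484077809603940117660402752750309983134701869309180441833184178683110227968

The odd primes p ≤ 54 are [3, 5, 7, 11, 13, 17, 19, 23, 29, 31, 37, 41, 43, 47, 53]. For each, χ(p) = 1 if p ≡ 1 mod 4, χ(p) = −1 if p ≡ 3 mod 4. Taking (1 − χ(p)/p^5)^(-1) = p^5/(p^5 − χ(p)): (1 − (-1)/3^5)^(-1) · (1 − (1)/5^5)^(-1) · (1 − (-1)/7^5)^(-1) · (1 − (-1)/11^5)^(-1) · (1 − (1)/13^5)^(-1) · (1 − (1)/17^5)^(-1) · (1 − (-1)/19^5)^(-1) · (1 − (-1)/23^5)^(-1) · (1 − (1)/29^5)^(-1) · (1 − (-1)/31^5)^(-1) · (1 − (1)/37^5)^(-1) · (1 − (1)/41^5)^(-1) · (1 − (-1)/43^5)^(-1) · (1 − (-1)/47^5)^(-1) · (1 − (1)/53^5)^(-1) = 241552412610573346540717288090615330738043013683948985221451329316738054554305/242484077809603940117660402752750309983134701869309180441833184178683110227968.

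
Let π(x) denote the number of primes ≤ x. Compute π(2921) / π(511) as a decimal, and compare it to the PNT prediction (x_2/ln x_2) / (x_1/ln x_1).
π(2921)/π(511) = 422/97 ≈ 4.3505;  PNT prediction ≈ 4.4674.

π(511) = 97 and π(2921) = 422, so π(2921)/π(511) ≈ 4.3505. The PNT-predicted ratio is (2921/ln(2921)) / (511/ln(511)) ≈ 4.4674. The two agree to within a few percent, as expected.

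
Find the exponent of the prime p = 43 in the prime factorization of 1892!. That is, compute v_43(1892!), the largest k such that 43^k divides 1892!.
v_43(1892!) = 45

Legendre's formula: v_p(n!) = Σ_{k ≥ 1} ⌊n / p^k⌋. For p = 43, n = 1892, the terms are:
  ⌊1892/43^1⌋ = ⌊1892/43⌋ = 44
  ⌊1892/43^2⌋ = ⌊1892/1849⌋ = 1
(the next term ⌊1892/43^3⌋ = 0, terminating the sum). Summing: v_43(1892!) = 44 + 1 = 45.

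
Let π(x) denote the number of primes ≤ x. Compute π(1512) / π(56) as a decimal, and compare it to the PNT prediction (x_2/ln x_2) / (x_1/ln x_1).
π(1512)/π(56) = 240/16 ≈ 15.0000;  PNT prediction ≈ 14.8452.

π(56) = 16 and π(1512) = 240, so π(1512)/π(56) ≈ 15.0000. The PNT-predicted ratio is (1512/ln(1512)) / (56/ln(56)) ≈ 14.8452. The two agree to within a few percent, as expected.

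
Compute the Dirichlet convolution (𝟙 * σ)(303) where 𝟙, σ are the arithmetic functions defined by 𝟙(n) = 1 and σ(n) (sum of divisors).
(𝟙 * σ)(303) = 515

Divisors of 303: [1, 3, 101, 303]. For each d | 303:
  d = 1: 𝟙(1) · σ(303/1) = 1 · 408 = 408
  d = 3: 𝟙(3) · σ(303/3) = 1 · 102 = 102
  d = 101: 𝟙(101) · σ(303/101) = 1 · 4 = 4
  d = 303: 𝟙(303) · σ(303/303) = 1 · 1 = 1
Summing: (𝟙 * σ)(303) = 408 + 102 + 4 + 1 = 515.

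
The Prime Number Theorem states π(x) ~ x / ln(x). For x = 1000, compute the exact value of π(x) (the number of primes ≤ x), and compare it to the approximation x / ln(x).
π(1000) = 168;  x/ln(x) ≈ 144.76;  relative error ≈ 13.83%.

Directly count primes up to 1000: π(1000) = 168. The PNT approximation gives 1000/ln(1000) ≈ 1000/6.90776 ≈ 144.76. Relative error (π(x) − x/ln(x)) / π(x) ≈ 13.83%; the approximation is known to undercount slightly (Li(x) is a better estimate).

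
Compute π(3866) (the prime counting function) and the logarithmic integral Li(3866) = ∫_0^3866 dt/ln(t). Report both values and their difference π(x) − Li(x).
π(3866) = 536;  Li(3866) ≈ 549.18;  π(x) − Li(x) ≈ -13.18.

Direct count of primes ≤ 3866 gives π(3866) = 536. Numerical evaluation of the logarithmic integral gives Li(3866) ≈ 549.18. The difference π(x) − Li(x) ≈ -13.18 is typically negative for small/moderate x (Li(x) overestimates), though Littlewood's theorem shows this sign changes infinitely often.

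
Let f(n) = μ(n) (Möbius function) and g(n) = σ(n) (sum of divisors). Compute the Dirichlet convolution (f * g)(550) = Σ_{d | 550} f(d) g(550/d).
(μ * σ)(550) = 550

Divisors of 550: [1, 2, 5, 10, 11, 22, 25, 50, 55, 110, 275, 550]. For each d | 550:
  d = 1: μ(1) · σ(550/1) = 1 · 1116 = 1116
  d = 2: μ(2) · σ(550/2) = -1 · 372 = -372
  d = 5: μ(5) · σ(550/5) = -1 · 216 = -216
  d = 10: μ(10) · σ(550/10) = 1 · 72 = 72
  d = 11: μ(11) · σ(550/11) = -1 · 93 = -93
  d = 22: μ(22) · σ(550/22) = 1 · 31 = 31
  d = 25: μ(25) · σ(550/25) = 0 · 36 = 0
  d = 50: μ(50) · σ(550/50) = 0 · 12 = 0
  d = 55: μ(55) · σ(550/55) = 1 · 18 = 18
  d = 110: μ(110) · σ(550/110) = -1 · 6 = -6
  d = 275: μ(275) · σ(550/275) = 0 · 3 = 0
  d = 550: μ(550) · σ(550/550) = 0 · 1 = 0
Summing: (μ * σ)(550) = 1116 + -372 + -216 + 72 + -93 + 31 + 0 + 0 + 18 + -6 + 0 + 0 = 550.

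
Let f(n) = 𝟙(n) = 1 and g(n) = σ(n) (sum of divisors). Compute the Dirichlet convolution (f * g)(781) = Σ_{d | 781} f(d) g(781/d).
(𝟙 * σ)(781) = 949

Divisors of 781: [1, 11, 71, 781]. For each d | 781:
  d = 1: 𝟙(1) · σ(781/1) = 1 · 864 = 864
  d = 11: 𝟙(11) · σ(781/11) = 1 · 72 = 72
  d = 71: 𝟙(71) · σ(781/71) = 1 · 12 = 12
  d = 781: 𝟙(781) · σ(781/781) = 1 · 1 = 1
Summing: (𝟙 * σ)(781) = 864 + 72 + 12 + 1 = 949.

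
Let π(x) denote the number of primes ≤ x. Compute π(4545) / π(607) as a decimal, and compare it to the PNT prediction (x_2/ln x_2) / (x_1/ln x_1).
π(4545)/π(607) = 615/111 ≈ 5.5405;  PNT prediction ≈ 5.6977.

π(607) = 111 and π(4545) = 615, so π(4545)/π(607) ≈ 5.5405. The PNT-predicted ratio is (4545/ln(4545)) / (607/ln(607)) ≈ 5.6977. The two agree to within a few percent, as expected.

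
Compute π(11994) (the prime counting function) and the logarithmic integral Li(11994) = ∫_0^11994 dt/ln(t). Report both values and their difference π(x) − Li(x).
π(11994) = 1438;  Li(11994) ≈ 1460.46;  π(x) − Li(x) ≈ -22.46.

Direct count of primes ≤ 11994 gives π(11994) = 1438. Numerical evaluation of the logarithmic integral gives Li(11994) ≈ 1460.46. The difference π(x) − Li(x) ≈ -22.46 is typically negative for small/moderate x (Li(x) overestimates), though Littlewood's theorem shows this sign changes infinitely often.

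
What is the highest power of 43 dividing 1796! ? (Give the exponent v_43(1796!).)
v_43(1796!) = 41

Legendre's formula: v_p(n!) = Σ_{k ≥ 1} ⌊n / p^k⌋. For p = 43, n = 1796, the terms are:
  ⌊1796/43^1⌋ = ⌊1796/43⌋ = 41
(the next term ⌊1796/43^2⌋ = 0, terminating the sum). Summing: v_43(1796!) = 41 = 41.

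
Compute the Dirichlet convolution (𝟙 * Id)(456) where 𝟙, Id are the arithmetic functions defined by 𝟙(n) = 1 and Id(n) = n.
(𝟙 * Id)(456) = 1200

Divisors of 456: [1, 2, 3, 4, 6, 8, 12, 19, 24, 38, 57, 76, 114, 152, 228, 456]. For each d | 456:
  d = 1: 𝟙(1) · Id(456/1) = 1 · 456 = 456
  d = 2: 𝟙(2) · Id(456/2) = 1 · 228 = 228
  d = 3: 𝟙(3) · Id(456/3) = 1 · 152 = 152
  d = 4: 𝟙(4) · Id(456/4) = 1 · 114 = 114
  d = 6: 𝟙(6) · Id(456/6) = 1 · 76 = 76
  d = 8: 𝟙(8) · Id(456/8) = 1 · 57 = 57
  d = 12: 𝟙(12) · Id(456/12) = 1 · 38 = 38
  d = 19: 𝟙(19) · Id(456/19) = 1 · 24 = 24
  d = 24: 𝟙(24) · Id(456/24) = 1 · 19 = 19
  d = 38: 𝟙(38) · Id(456/38) = 1 · 12 = 12
  d = 57: 𝟙(57) · Id(456/57) = 1 · 8 = 8
  d = 76: 𝟙(76) · Id(456/76) = 1 · 6 = 6
  d = 114: 𝟙(114) · Id(456/114) = 1 · 4 = 4
  d = 152: 𝟙(152) · Id(456/152) = 1 · 3 = 3
  d = 228: 𝟙(228) · Id(456/228) = 1 · 2 = 2
  d = 456: 𝟙(456) · Id(456/456) = 1 · 1 = 1
Summing: (𝟙 * Id)(456) = 456 + 228 + 152 + 114 + 76 + 57 + 38 + 24 + 19 + 12 + 8 + 6 + 4 + 3 + 2 + 1 = 1200.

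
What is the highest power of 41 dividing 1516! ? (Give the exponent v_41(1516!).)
v_41(1516!) = 36

Legendre's formula: v_p(n!) = Σ_{k ≥ 1} ⌊n / p^k⌋. For p = 41, n = 1516, the terms are:
  ⌊1516/41^1⌋ = ⌊1516/41⌋ = 36
(the next term ⌊1516/41^2⌋ = 0, terminating the sum). Summing: v_41(1516!) = 36 = 36.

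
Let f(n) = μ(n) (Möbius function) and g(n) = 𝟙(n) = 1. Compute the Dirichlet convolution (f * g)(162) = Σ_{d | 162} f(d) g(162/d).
(μ * 𝟙)(162) = 0

Divisors of 162: [1, 2, 3, 6, 9, 18, 27, 54, 81, 162]. For each d | 162:
  d = 1: μ(1) · 𝟙(162/1) = 1 · 1 = 1
  d = 2: μ(2) · 𝟙(162/2) = -1 · 1 = -1
  d = 3: μ(3) · 𝟙(162/3) = -1 · 1 = -1
  d = 6: μ(6) · 𝟙(162/6) = 1 · 1 = 1
  d = 9: μ(9) · 𝟙(162/9) = 0 · 1 = 0
  d = 18: μ(18) · 𝟙(162/18) = 0 · 1 = 0
  d = 27: μ(27) · 𝟙(162/27) = 0 · 1 = 0
  d = 54: μ(54) · 𝟙(162/54) = 0 · 1 = 0
  d = 81: μ(81) · 𝟙(162/81) = 0 · 1 = 0
  d = 162: μ(162) · 𝟙(162/162) = 0 · 1 = 0
Summing: (μ * 𝟙)(162) = 1 + -1 + -1 + 1 + 0 + 0 + 0 + 0 + 0 + 0 = 0.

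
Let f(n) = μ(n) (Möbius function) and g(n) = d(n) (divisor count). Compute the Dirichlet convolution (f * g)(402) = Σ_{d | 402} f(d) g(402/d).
(μ * d)(402) = 1

Divisors of 402: [1, 2, 3, 6, 67, 134, 201, 402]. For each d | 402:
  d = 1: μ(1) · d(402/1) = 1 · 8 = 8
  d = 2: μ(2) · d(402/2) = -1 · 4 = -4
  d = 3: μ(3) · d(402/3) = -1 · 4 = -4
  d = 6: μ(6) · d(402/6) = 1 · 2 = 2
  d = 67: μ(67) · d(402/67) = -1 · 4 = -4
  d = 134: μ(134) · d(402/134) = 1 · 2 = 2
  d = 201: μ(201) · d(402/201) = 1 · 2 = 2
  d = 402: μ(402) · d(402/402) = -1 · 1 = -1
Summing: (μ * d)(402) = 8 + -4 + -4 + 2 + -4 + 2 + 2 + -1 = 1.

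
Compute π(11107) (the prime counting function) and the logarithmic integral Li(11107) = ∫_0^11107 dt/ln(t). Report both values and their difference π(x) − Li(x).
π(11107) = 1345;  Li(11107) ≈ 1365.64;  π(x) − Li(x) ≈ -20.64.

Direct count of primes ≤ 11107 gives π(11107) = 1345. Numerical evaluation of the logarithmic integral gives Li(11107) ≈ 1365.64. The difference π(x) − Li(x) ≈ -20.64 is typically negative for small/moderate x (Li(x) overestimates), though Littlewood's theorem shows this sign changes infinitely often.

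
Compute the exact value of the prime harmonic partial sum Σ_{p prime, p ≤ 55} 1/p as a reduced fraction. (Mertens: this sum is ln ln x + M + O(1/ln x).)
Σ 1/p = 54766551458687142251/32589158477190044730

π(55) = 16, so the primes ≤ 55 are [2, 3, 5, 7, 11, 13, 17, 19, 23, 29, 31, 37, 41, 43, 47, 53]. Summing 1/p over these primes: 54766551458687142251/32589158477190044730 ≈ 1.6805. Mertens estimate ln ln(55) + 0.2615 ≈ 1.6496.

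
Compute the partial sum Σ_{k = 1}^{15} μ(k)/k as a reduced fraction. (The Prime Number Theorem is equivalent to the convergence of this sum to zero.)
Σ μ(k)/k = 304/5005

Values of μ(k) for 1 ≤ k ≤ 15: μ(1) = 1, μ(2) = -1, μ(3) = -1, μ(5) = -1, μ(6) = 1, μ(7) = -1, μ(10) = 1, μ(11) = -1, μ(13) = -1, μ(14) = 1, μ(15) = 1, with μ = 0 on non-squarefree integers. Summing μ(k)/k for k where μ(k) ≠ 0 gives 304/5005 ≈ 0.0607. (PNT ⟺ this sum → 0 as n → ∞.)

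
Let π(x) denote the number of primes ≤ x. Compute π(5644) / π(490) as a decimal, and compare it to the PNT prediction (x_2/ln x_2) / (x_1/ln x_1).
π(5644)/π(490) = 741/93 ≈ 7.9677;  PNT prediction ≈ 8.2596.

π(490) = 93 and π(5644) = 741, so π(5644)/π(490) ≈ 7.9677. The PNT-predicted ratio is (5644/ln(5644)) / (490/ln(490)) ≈ 8.2596. The two agree to within a few percent, as expected.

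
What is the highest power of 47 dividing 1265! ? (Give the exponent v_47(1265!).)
v_47(1265!) = 26

Legendre's formula: v_p(n!) = Σ_{k ≥ 1} ⌊n / p^k⌋. For p = 47, n = 1265, the terms are:
  ⌊1265/47^1⌋ = ⌊1265/47⌋ = 26
(the next term ⌊1265/47^2⌋ = 0, terminating the sum). Summing: v_47(1265!) = 26 = 26.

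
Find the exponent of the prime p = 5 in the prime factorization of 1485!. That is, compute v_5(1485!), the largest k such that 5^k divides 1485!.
v_5(1485!) = 369

Legendre's formula: v_p(n!) = Σ_{k ≥ 1} ⌊n / p^k⌋. For p = 5, n = 1485, the terms are:
  ⌊1485/5^1⌋ = ⌊1485/5⌋ = 297
  ⌊1485/5^2⌋ = ⌊1485/25⌋ = 59
  ⌊1485/5^3⌋ = ⌊1485/125⌋ = 11
  ⌊1485/5^4⌋ = ⌊1485/625⌋ = 2
(the next term ⌊1485/5^5⌋ = 0, terminating the sum). Summing: v_5(1485!) = 297 + 59 + 11 + 2 = 369.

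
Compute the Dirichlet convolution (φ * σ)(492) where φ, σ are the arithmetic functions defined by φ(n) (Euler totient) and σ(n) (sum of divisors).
(φ * σ)(492) = 5904

Divisors of 492: [1, 2, 3, 4, 6, 12, 41, 82, 123, 164, 246, 492]. For each d | 492:
  d = 1: φ(1) · σ(492/1) = 1 · 1176 = 1176
  d = 2: φ(2) · σ(492/2) = 1 · 504 = 504
  d = 3: φ(3) · σ(492/3) = 2 · 294 = 588
  d = 4: φ(4) · σ(492/4) = 2 · 168 = 336
  d = 6: φ(6) · σ(492/6) = 2 · 126 = 252
  d = 12: φ(12) · σ(492/12) = 4 · 42 = 168
  d = 41: φ(41) · σ(492/41) = 40 · 28 = 1120
  d = 82: φ(82) · σ(492/82) = 40 · 12 = 480
  d = 123: φ(123) · σ(492/123) = 80 · 7 = 560
  d = 164: φ(164) · σ(492/164) = 80 · 4 = 320
  d = 246: φ(246) · σ(492/246) = 80 · 3 = 240
  d = 492: φ(492) · σ(492/492) = 160 · 1 = 160
Summing: (φ * σ)(492) = 1176 + 504 + 588 + 336 + 252 + 168 + 1120 + 480 + 560 + 320 + 240 + 160 = 5904.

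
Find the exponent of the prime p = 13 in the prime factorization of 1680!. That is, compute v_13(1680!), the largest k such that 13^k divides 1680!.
v_13(1680!) = 138

Legendre's formula: v_p(n!) = Σ_{k ≥ 1} ⌊n / p^k⌋. For p = 13, n = 1680, the terms are:
  ⌊1680/13^1⌋ = ⌊1680/13⌋ = 129
  ⌊1680/13^2⌋ = ⌊1680/169⌋ = 9
(the next term ⌊1680/13^3⌋ = 0, terminating the sum). Summing: v_13(1680!) = 129 + 9 = 138.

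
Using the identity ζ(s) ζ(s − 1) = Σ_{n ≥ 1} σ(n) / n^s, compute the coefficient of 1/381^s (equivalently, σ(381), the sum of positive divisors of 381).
σ(381) = 512

In the product (Σ m^0/m^s)(Σ k / k^s) = Σ (Σ_{d | n} d) / n^s, the coefficient of 1/n^s is σ(n) = Σ_{d | n} d. For n = 381, divisors are [1, 3, 127, 381]; summing: σ(381) = 512.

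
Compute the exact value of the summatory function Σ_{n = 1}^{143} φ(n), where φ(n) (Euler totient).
Σ_{n ≤ 143} φ(n) = 6282

Compute φ(n) for each 1 ≤ n ≤ 143: φ(1) = 1, φ(2) = 1, φ(3) = 2, φ(4) = 2, φ(5) = 4, φ(6) = 2, φ(7) = 6, φ(8) = 4, φ(9) = 6, φ(10) = 4, φ(11) = 10, φ(12) = 4, φ(13) = 12, φ(14) = 6, φ(15) = 8, φ(16) = 8, φ(17) = 16, φ(18) = 6, φ(19) = 18, φ(20) = 8, φ(21) = 12, φ(22) = 10, φ(23) = 22, φ(24) = 8, φ(25) = 20, φ(26) = 12, φ(27) = 18, φ(28) = 12, φ(29) = 28, φ(30) = 8, φ(31) = 30, φ(32) = 16, φ(33) = 20, φ(34) = 16, φ(35) = 24, φ(36) = 12, φ(37) = 36, φ(38) = 18, φ(39) = 24, φ(40) = 16, φ(41) = 40, φ(42) = 12, φ(43) = 42, φ(44) = 20, φ(45) = 24, φ(46) = 22, φ(47) = 46, φ(48) = 16, φ(49) = 42, φ(50) = 20, φ(51) = 32, φ(52) = 24, φ(53) = 52, φ(54) = 18, φ(55) = 40, φ(56) = 24, φ(57) = 36, φ(58) = 28, φ(59) = 58, φ(60) = 16, φ(61) = 60, φ(62) = 30, φ(63) = 36, φ(64) = 32, φ(65) = 48, φ(66) = 20, φ(67) = 66, φ(68) = 32, φ(69) = 44, φ(70) = 24, φ(71) = 70, φ(72) = 24, φ(73) = 72, φ(74) = 36, φ(75) = 40, φ(76) = 36, φ(77) = 60, φ(78) = 24, φ(79) = 78, φ(80) = 32, φ(81) = 54, φ(82) = 40, φ(83) = 82, φ(84) = 24, φ(85) = 64, φ(86) = 42, φ(87) = 56, φ(88) = 40, φ(89) = 88, φ(90) = 24, φ(91) = 72, φ(92) = 44, φ(93) = 60, φ(94) = 46, φ(95) = 72, φ(96) = 32, φ(97) = 96, φ(98) = 42, φ(99) = 60, φ(100) = 40, φ(101) = 100, φ(102) = 32, φ(103) = 102, φ(104) = 48, φ(105) = 48, φ(106) = 52, φ(107) = 106, φ(108) = 36, φ(109) = 108, φ(110) = 40, φ(111) = 72, φ(112) = 48, φ(113) = 112, φ(114) = 36, φ(115) = 88, φ(116) = 56, φ(117) = 72, φ(118) = 58, φ(119) = 96, φ(120) = 32, φ(121) = 110, φ(122) = 60, φ(123) = 80, φ(124) = 60, φ(125) = 100, φ(126) = 36, φ(127) = 126, φ(128) = 64, φ(129) = 84, φ(130) = 48, φ(131) = 130, φ(132) = 40, φ(133) = 108, φ(134) = 66, φ(135) = 72, φ(136) = 64, φ(137) = 136, φ(138) = 44, φ(139) = 138, φ(140) = 48, φ(141) = 92, φ(142) = 70, φ(143) = 120. Summing all 143 values: 6282. (Average order: Σ_{n ≤ x} φ(n) ~ (3/π²) x². For x = 143, (3/π²)·143² ≈ 6215.75.)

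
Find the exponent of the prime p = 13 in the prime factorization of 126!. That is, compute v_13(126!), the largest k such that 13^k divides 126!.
v_13(126!) = 9

Legendre's formula: v_p(n!) = Σ_{k ≥ 1} ⌊n / p^k⌋. For p = 13, n = 126, the terms are:
  ⌊126/13^1⌋ = ⌊126/13⌋ = 9
(the next term ⌊126/13^2⌋ = 0, terminating the sum). Summing: v_13(126!) = 9 = 9.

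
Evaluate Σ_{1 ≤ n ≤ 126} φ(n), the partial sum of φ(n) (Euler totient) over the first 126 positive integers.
Σ_{n ≤ 126} φ(n) = 4832

Compute φ(n) for each 1 ≤ n ≤ 126: φ(1) = 1, φ(2) = 1, φ(3) = 2, φ(4) = 2, φ(5) = 4, φ(6) = 2, φ(7) = 6, φ(8) = 4, φ(9) = 6, φ(10) = 4, φ(11) = 10, φ(12) = 4, φ(13) = 12, φ(14) = 6, φ(15) = 8, φ(16) = 8, φ(17) = 16, φ(18) = 6, φ(19) = 18, φ(20) = 8, φ(21) = 12, φ(22) = 10, φ(23) = 22, φ(24) = 8, φ(25) = 20, φ(26) = 12, φ(27) = 18, φ(28) = 12, φ(29) = 28, φ(30) = 8, φ(31) = 30, φ(32) = 16, φ(33) = 20, φ(34) = 16, φ(35) = 24, φ(36) = 12, φ(37) = 36, φ(38) = 18, φ(39) = 24, φ(40) = 16, φ(41) = 40, φ(42) = 12, φ(43) = 42, φ(44) = 20, φ(45) = 24, φ(46) = 22, φ(47) = 46, φ(48) = 16, φ(49) = 42, φ(50) = 20, φ(51) = 32, φ(52) = 24, φ(53) = 52, φ(54) = 18, φ(55) = 40, φ(56) = 24, φ(57) = 36, φ(58) = 28, φ(59) = 58, φ(60) = 16, φ(61) = 60, φ(62) = 30, φ(63) = 36, φ(64) = 32, φ(65) = 48, φ(66) = 20, φ(67) = 66, φ(68) = 32, φ(69) = 44, φ(70) = 24, φ(71) = 70, φ(72) = 24, φ(73) = 72, φ(74) = 36, φ(75) = 40, φ(76) = 36, φ(77) = 60, φ(78) = 24, φ(79) = 78, φ(80) = 32, φ(81) = 54, φ(82) = 40, φ(83) = 82, φ(84) = 24, φ(85) = 64, φ(86) = 42, φ(87) = 56, φ(88) = 40, φ(89) = 88, φ(90) = 24, φ(91) = 72, φ(92) = 44, φ(93) = 60, φ(94) = 46, φ(95) = 72, φ(96) = 32, φ(97) = 96, φ(98) = 42, φ(99) = 60, φ(100) = 40, φ(101) = 100, φ(102) = 32, φ(103) = 102, φ(104) = 48, φ(105) = 48, φ(106) = 52, φ(107) = 106, φ(108) = 36, φ(109) = 108, φ(110) = 40, φ(111) = 72, φ(112) = 48, φ(113) = 112, φ(114) = 36, φ(115) = 88, φ(116) = 56, φ(117) = 72, φ(118) = 58, φ(119) = 96, φ(120) = 32, φ(121) = 110, φ(122) = 60, φ(123) = 80, φ(124) = 60, φ(125) = 100, φ(126) = 36. Summing all 126 values: 4832. (Average order: Σ_{n ≤ x} φ(n) ~ (3/π²) x². For x = 126, (3/π²)·126² ≈ 4825.73.)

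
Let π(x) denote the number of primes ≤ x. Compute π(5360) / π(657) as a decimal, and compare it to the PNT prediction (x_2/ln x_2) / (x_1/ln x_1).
π(5360)/π(657) = 708/119 ≈ 5.9496;  PNT prediction ≈ 6.1640.

π(657) = 119 and π(5360) = 708, so π(5360)/π(657) ≈ 5.9496. The PNT-predicted ratio is (5360/ln(5360)) / (657/ln(657)) ≈ 6.1640. The two agree to within a few percent, as expected.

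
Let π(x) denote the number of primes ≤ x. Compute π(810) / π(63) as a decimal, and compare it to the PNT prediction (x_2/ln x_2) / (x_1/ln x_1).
π(810)/π(63) = 140/18 ≈ 7.7778;  PNT prediction ≈ 7.9541.

π(63) = 18 and π(810) = 140, so π(810)/π(63) ≈ 7.7778. The PNT-predicted ratio is (810/ln(810)) / (63/ln(63)) ≈ 7.9541. The two agree to within a few percent, as expected.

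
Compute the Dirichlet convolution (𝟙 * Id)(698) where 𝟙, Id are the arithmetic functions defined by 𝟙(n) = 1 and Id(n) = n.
(𝟙 * Id)(698) = 1050

Divisors of 698: [1, 2, 349, 698]. For each d | 698:
  d = 1: 𝟙(1) · Id(698/1) = 1 · 698 = 698
  d = 2: 𝟙(2) · Id(698/2) = 1 · 349 = 349
  d = 349: 𝟙(349) · Id(698/349) = 1 · 2 = 2
  d = 698: 𝟙(698) · Id(698/698) = 1 · 1 = 1
Summing: (𝟙 * Id)(698) = 698 + 349 + 2 + 1 = 1050.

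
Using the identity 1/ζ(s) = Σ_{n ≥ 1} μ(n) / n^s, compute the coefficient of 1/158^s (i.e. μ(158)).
μ(158) = 1

Factor n = 158 = 2 · 79. μ(n) = 0 if any exponent ≥ 2 (not squarefree); otherwise μ(n) = (−1)^{ω(n)} where ω(n) is the number of distinct prime factors. Applying: μ(158) = 1.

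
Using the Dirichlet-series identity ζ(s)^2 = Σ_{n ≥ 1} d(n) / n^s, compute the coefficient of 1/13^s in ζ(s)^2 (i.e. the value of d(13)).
d(13) = 2

ζ(s)^2 = (Σ 1/m^s)(Σ 1/k^s). The coefficient of 1/n^s in the product is the number of ordered pairs (m, k) with mk = n, which equals d(n). For n = 13, divisors are [1, 13], so d(13) = 2.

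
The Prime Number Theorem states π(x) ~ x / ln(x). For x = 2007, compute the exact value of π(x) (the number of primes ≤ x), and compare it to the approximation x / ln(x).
π(2007) = 304;  x/ln(x) ≈ 263.93;  relative error ≈ 13.18%.

Directly count primes up to 2007: π(2007) = 304. The PNT approximation gives 2007/ln(2007) ≈ 2007/7.60440 ≈ 263.93. Relative error (π(x) − x/ln(x)) / π(x) ≈ 13.18%; the approximation is known to undercount slightly (Li(x) is a better estimate).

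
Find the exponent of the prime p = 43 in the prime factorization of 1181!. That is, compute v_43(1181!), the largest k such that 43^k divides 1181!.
v_43(1181!) = 27

Legendre's formula: v_p(n!) = Σ_{k ≥ 1} ⌊n / p^k⌋. For p = 43, n = 1181, the terms are:
  ⌊1181/43^1⌋ = ⌊1181/43⌋ = 27
(the next term ⌊1181/43^2⌋ = 0, terminating the sum). Summing: v_43(1181!) = 27 = 27.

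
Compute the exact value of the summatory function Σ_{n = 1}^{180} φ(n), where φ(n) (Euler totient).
Σ_{n ≤ 180} φ(n) = 9880

Compute φ(n) for each 1 ≤ n ≤ 180: φ(1) = 1, φ(2) = 1, φ(3) = 2, φ(4) = 2, φ(5) = 4, φ(6) = 2, φ(7) = 6, φ(8) = 4, φ(9) = 6, φ(10) = 4, φ(11) = 10, φ(12) = 4, φ(13) = 12, φ(14) = 6, φ(15) = 8, φ(16) = 8, φ(17) = 16, φ(18) = 6, φ(19) = 18, φ(20) = 8, φ(21) = 12, φ(22) = 10, φ(23) = 22, φ(24) = 8, φ(25) = 20, φ(26) = 12, φ(27) = 18, φ(28) = 12, φ(29) = 28, φ(30) = 8, φ(31) = 30, φ(32) = 16, φ(33) = 20, φ(34) = 16, φ(35) = 24, φ(36) = 12, φ(37) = 36, φ(38) = 18, φ(39) = 24, φ(40) = 16, φ(41) = 40, φ(42) = 12, φ(43) = 42, φ(44) = 20, φ(45) = 24, φ(46) = 22, φ(47) = 46, φ(48) = 16, φ(49) = 42, φ(50) = 20, φ(51) = 32, φ(52) = 24, φ(53) = 52, φ(54) = 18, φ(55) = 40, φ(56) = 24, φ(57) = 36, φ(58) = 28, φ(59) = 58, φ(60) = 16, φ(61) = 60, φ(62) = 30, φ(63) = 36, φ(64) = 32, φ(65) = 48, φ(66) = 20, φ(67) = 66, φ(68) = 32, φ(69) = 44, φ(70) = 24, φ(71) = 70, φ(72) = 24, φ(73) = 72, φ(74) = 36, φ(75) = 40, φ(76) = 36, φ(77) = 60, φ(78) = 24, φ(79) = 78, φ(80) = 32, φ(81) = 54, φ(82) = 40, φ(83) = 82, φ(84) = 24, φ(85) = 64, φ(86) = 42, φ(87) = 56, φ(88) = 40, φ(89) = 88, φ(90) = 24, φ(91) = 72, φ(92) = 44, φ(93) = 60, φ(94) = 46, φ(95) = 72, φ(96) = 32, φ(97) = 96, φ(98) = 42, φ(99) = 60, φ(100) = 40, φ(101) = 100, φ(102) = 32, φ(103) = 102, φ(104) = 48, φ(105) = 48, φ(106) = 52, φ(107) = 106, φ(108) = 36, φ(109) = 108, φ(110) = 40, φ(111) = 72, φ(112) = 48, φ(113) = 112, φ(114) = 36, φ(115) = 88, φ(116) = 56, φ(117) = 72, φ(118) = 58, φ(119) = 96, φ(120) = 32, φ(121) = 110, φ(122) = 60, φ(123) = 80, φ(124) = 60, φ(125) = 100, φ(126) = 36, φ(127) = 126, φ(128) = 64, φ(129) = 84, φ(130) = 48, φ(131) = 130, φ(132) = 40, φ(133) = 108, φ(134) = 66, φ(135) = 72, φ(136) = 64, φ(137) = 136, φ(138) = 44, φ(139) = 138, φ(140) = 48, φ(141) = 92, φ(142) = 70, φ(143) = 120, φ(144) = 48, φ(145) = 112, φ(146) = 72, φ(147) = 84, φ(148) = 72, φ(149) = 148, φ(150) = 40, φ(151) = 150, φ(152) = 72, φ(153) = 96, φ(154) = 60, φ(155) = 120, φ(156) = 48, φ(157) = 156, φ(158) = 78, φ(159) = 104, φ(160) = 64, φ(161) = 132, φ(162) = 54, φ(163) = 162, φ(164) = 80, φ(165) = 80, φ(166) = 82, φ(167) = 166, φ(168) = 48, φ(169) = 156, φ(170) = 64, φ(171) = 108, φ(172) = 84, φ(173) = 172, φ(174) = 56, φ(175) = 120, φ(176) = 80, φ(177) = 116, φ(178) = 88, φ(179) = 178, φ(180) = 48. Summing all 180 values: 9880. (Average order: Σ_{n ≤ x} φ(n) ~ (3/π²) x². For x = 180, (3/π²)·180² ≈ 9848.42.)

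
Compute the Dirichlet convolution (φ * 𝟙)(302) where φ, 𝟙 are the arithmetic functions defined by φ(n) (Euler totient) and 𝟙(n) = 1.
(φ * 𝟙)(302) = 302

Divisors of 302: [1, 2, 151, 302]. For each d | 302:
  d = 1: φ(1) · 𝟙(302/1) = 1 · 1 = 1
  d = 2: φ(2) · 𝟙(302/2) = 1 · 1 = 1
  d = 151: φ(151) · 𝟙(302/151) = 150 · 1 = 150
  d = 302: φ(302) · 𝟙(302/302) = 150 · 1 = 150
Summing: (φ * 𝟙)(302) = 1 + 1 + 150 + 150 = 302.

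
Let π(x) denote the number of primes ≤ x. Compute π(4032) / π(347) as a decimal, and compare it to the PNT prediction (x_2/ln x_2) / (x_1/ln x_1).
π(4032)/π(347) = 557/69 ≈ 8.0725;  PNT prediction ≈ 8.1868.

π(347) = 69 and π(4032) = 557, so π(4032)/π(347) ≈ 8.0725. The PNT-predicted ratio is (4032/ln(4032)) / (347/ln(347)) ≈ 8.1868. The two agree to within a few percent, as expected.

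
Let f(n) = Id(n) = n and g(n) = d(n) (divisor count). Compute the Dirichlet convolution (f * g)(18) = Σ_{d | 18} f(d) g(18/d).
(Id * d)(18) = 72

Divisors of 18: [1, 2, 3, 6, 9, 18]. For each d | 18:
  d = 1: Id(1) · d(18/1) = 1 · 6 = 6
  d = 2: Id(2) · d(18/2) = 2 · 3 = 6
  d = 3: Id(3) · d(18/3) = 3 · 4 = 12
  d = 6: Id(6) · d(18/6) = 6 · 2 = 12
  d = 9: Id(9) · d(18/9) = 9 · 2 = 18
  d = 18: Id(18) · d(18/18) = 18 · 1 = 18
Summing: (Id * d)(18) = 6 + 6 + 12 + 12 + 18 + 18 = 72.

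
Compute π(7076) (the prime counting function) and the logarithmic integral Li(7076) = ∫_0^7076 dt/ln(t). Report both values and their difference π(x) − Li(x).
π(7076) = 908;  Li(7076) ≈ 922.91;  π(x) − Li(x) ≈ -14.91.

Direct count of primes ≤ 7076 gives π(7076) = 908. Numerical evaluation of the logarithmic integral gives Li(7076) ≈ 922.91. The difference π(x) − Li(x) ≈ -14.91 is typically negative for small/moderate x (Li(x) overestimates), though Littlewood's theorem shows this sign changes infinitely often.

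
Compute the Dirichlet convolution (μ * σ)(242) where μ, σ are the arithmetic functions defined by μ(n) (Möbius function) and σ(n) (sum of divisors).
(μ * σ)(242) = 242

Divisors of 242: [1, 2, 11, 22, 121, 242]. For each d | 242:
  d = 1: μ(1) · σ(242/1) = 1 · 399 = 399
  d = 2: μ(2) · σ(242/2) = -1 · 133 = -133
  d = 11: μ(11) · σ(242/11) = -1 · 36 = -36
  d = 22: μ(22) · σ(242/22) = 1 · 12 = 12
  d = 121: μ(121) · σ(242/121) = 0 · 3 = 0
  d = 242: μ(242) · σ(242/242) = 0 · 1 = 0
Summing: (μ * σ)(242) = 399 + -133 + -36 + 12 + 0 + 0 = 242.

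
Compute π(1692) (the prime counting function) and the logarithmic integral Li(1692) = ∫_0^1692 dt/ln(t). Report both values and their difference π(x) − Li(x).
π(1692) = 263;  Li(1692) ≈ 273.85;  π(x) − Li(x) ≈ -10.85.

Direct count of primes ≤ 1692 gives π(1692) = 263. Numerical evaluation of the logarithmic integral gives Li(1692) ≈ 273.85. The difference π(x) − Li(x) ≈ -10.85 is typically negative for small/moderate x (Li(x) overestimates), though Littlewood's theorem shows this sign changes infinitely often.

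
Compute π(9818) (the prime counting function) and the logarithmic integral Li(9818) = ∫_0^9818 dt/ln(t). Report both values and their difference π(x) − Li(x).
π(9818) = 1211;  Li(9818) ≈ 1226.36;  π(x) − Li(x) ≈ -15.36.

Direct count of primes ≤ 9818 gives π(9818) = 1211. Numerical evaluation of the logarithmic integral gives Li(9818) ≈ 1226.36. The difference π(x) − Li(x) ≈ -15.36 is typically negative for small/moderate x (Li(x) overestimates), though Littlewood's theorem shows this sign changes infinitely often.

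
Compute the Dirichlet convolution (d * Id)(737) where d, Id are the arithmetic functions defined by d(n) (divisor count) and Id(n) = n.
(d * Id)(737) = 897

Divisors of 737: [1, 11, 67, 737]. For each d | 737:
  d = 1: d(1) · Id(737/1) = 1 · 737 = 737
  d = 11: d(11) · Id(737/11) = 2 · 67 = 134
  d = 67: d(67) · Id(737/67) = 2 · 11 = 22
  d = 737: d(737) · Id(737/737) = 4 · 1 = 4
Summing: (d * Id)(737) = 737 + 134 + 22 + 4 = 897.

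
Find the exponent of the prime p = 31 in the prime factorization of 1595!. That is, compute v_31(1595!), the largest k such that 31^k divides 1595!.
v_31(1595!) = 52

Legendre's formula: v_p(n!) = Σ_{k ≥ 1} ⌊n / p^k⌋. For p = 31, n = 1595, the terms are:
  ⌊1595/31^1⌋ = ⌊1595/31⌋ = 51
  ⌊1595/31^2⌋ = ⌊1595/961⌋ = 1
(the next term ⌊1595/31^3⌋ = 0, terminating the sum). Summing: v_31(1595!) = 51 + 1 = 52.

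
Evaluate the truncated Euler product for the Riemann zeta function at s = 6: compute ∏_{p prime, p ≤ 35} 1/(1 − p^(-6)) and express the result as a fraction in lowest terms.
∏ = 21845630847366461901783214359247811231609675/21473219492121468455585352466296495056879616

The primes p ≤ 35 are [2, 3, 5, 7, 11, 13, 17, 19, 23, 29, 31]. For each prime, (1 − 1/p^6)^(-1) = p^6 / (p^6 − 1). The product is (1 − 1/2^6)^(-1), (1 − 1/3^6)^(-1), (1 − 1/5^6)^(-1), (1 − 1/7^6)^(-1), (1 − 1/11^6)^(-1), (1 − 1/13^6)^(-1), (1 − 1/17^6)^(-1), (1 − 1/19^6)^(-1), (1 − 1/23^6)^(-1), (1 − 1/29^6)^(-1), (1 − 1/31^6)^(-1) = ∏ p^6 / (p^6 − 1) = 21845630847366461901783214359247811231609675/21473219492121468455585352466296495056879616.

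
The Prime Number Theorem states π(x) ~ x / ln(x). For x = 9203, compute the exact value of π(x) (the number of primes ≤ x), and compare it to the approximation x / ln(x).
π(9203) = 1141;  x/ln(x) ≈ 1008.30;  relative error ≈ 11.63%.

Directly count primes up to 9203: π(9203) = 1141. The PNT approximation gives 9203/ln(9203) ≈ 9203/9.12728 ≈ 1008.30. Relative error (π(x) − x/ln(x)) / π(x) ≈ 11.63%; the approximation is known to undercount slightly (Li(x) is a better estimate).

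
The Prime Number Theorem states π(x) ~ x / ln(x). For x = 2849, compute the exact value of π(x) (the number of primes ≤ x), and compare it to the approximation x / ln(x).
π(2849) = 413;  x/ln(x) ≈ 358.15;  relative error ≈ 13.28%.

Directly count primes up to 2849: π(2849) = 413. The PNT approximation gives 2849/ln(2849) ≈ 2849/7.95472 ≈ 358.15. Relative error (π(x) − x/ln(x)) / π(x) ≈ 13.28%; the approximation is known to undercount slightly (Li(x) is a better estimate).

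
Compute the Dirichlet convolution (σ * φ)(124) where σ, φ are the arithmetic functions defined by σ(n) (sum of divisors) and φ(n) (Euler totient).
(σ * φ)(124) = 744

Divisors of 124: [1, 2, 4, 31, 62, 124]. For each d | 124:
  d = 1: σ(1) · φ(124/1) = 1 · 60 = 60
  d = 2: σ(2) · φ(124/2) = 3 · 30 = 90
  d = 4: σ(4) · φ(124/4) = 7 · 30 = 210
  d = 31: σ(31) · φ(124/31) = 32 · 2 = 64
  d = 62: σ(62) · φ(124/62) = 96 · 1 = 96
  d = 124: σ(124) · φ(124/124) = 224 · 1 = 224
Summing: (σ * φ)(124) = 60 + 90 + 210 + 64 + 96 + 224 = 744.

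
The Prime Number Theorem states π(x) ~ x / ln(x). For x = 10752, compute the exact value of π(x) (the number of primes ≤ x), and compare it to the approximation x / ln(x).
π(10752) = 1310;  x/ln(x) ≈ 1158.27;  relative error ≈ 11.58%.

Directly count primes up to 10752: π(10752) = 1310. The PNT approximation gives 10752/ln(10752) ≈ 10752/9.28285 ≈ 1158.27. Relative error (π(x) − x/ln(x)) / π(x) ≈ 11.58%; the approximation is known to undercount slightly (Li(x) is a better estimate).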